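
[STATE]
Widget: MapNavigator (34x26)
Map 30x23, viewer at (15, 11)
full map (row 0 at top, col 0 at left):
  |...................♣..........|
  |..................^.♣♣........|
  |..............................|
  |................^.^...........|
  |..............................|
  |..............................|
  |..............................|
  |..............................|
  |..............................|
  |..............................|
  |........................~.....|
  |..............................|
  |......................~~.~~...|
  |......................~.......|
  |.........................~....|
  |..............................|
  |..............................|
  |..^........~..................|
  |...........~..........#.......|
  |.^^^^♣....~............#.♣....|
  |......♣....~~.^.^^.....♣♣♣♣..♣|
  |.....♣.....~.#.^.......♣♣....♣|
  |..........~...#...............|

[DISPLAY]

                                  
                                  
  ...................♣..........  
  ..................^.♣♣........  
  ..............................  
  ................^.^...........  
  ..............................  
  ..............................  
  ..............................  
  ..............................  
  ..............................  
  ..............................  
  ........................~.....  
  ...............@..............  
  ......................~~.~~...  
  ......................~.......  
  .........................~....  
  ..............................  
  ..............................  
  ..^........~..................  
  ...........~..........#.......  
  .^^^^♣....~............#.♣....  
  ......♣....~~.^.^^.....♣♣♣♣..♣  
  .....♣.....~.#.^.......♣♣....♣  
  ..........~...#...............  
                                  


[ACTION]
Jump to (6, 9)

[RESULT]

                                  
                                  
                                  
                                  
           ...................♣...
           ..................^.♣♣.
           .......................
           ................^.^....
           .......................
           .......................
           .......................
           .......................
           .......................
           ......@................
           .......................
           .......................
           ......................~
           ......................~
           .......................
           .......................
           .......................
           ..^........~...........
           ...........~..........#
           .^^^^♣....~............
           ......♣....~~.^.^^.....
           .....♣.....~.#.^.......


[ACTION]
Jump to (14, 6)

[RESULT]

                                  
                                  
                                  
                                  
                                  
                                  
                                  
   ...................♣.......... 
   ..................^.♣♣........ 
   .............................. 
   ................^.^........... 
   .............................. 
   .............................. 
   ..............@............... 
   .............................. 
   .............................. 
   .............................. 
   ........................~..... 
   .............................. 
   ......................~~.~~... 
   ......................~....... 
   .........................~.... 
   .............................. 
   .............................. 
   ..^........~.................. 
   ...........~..........#....... 


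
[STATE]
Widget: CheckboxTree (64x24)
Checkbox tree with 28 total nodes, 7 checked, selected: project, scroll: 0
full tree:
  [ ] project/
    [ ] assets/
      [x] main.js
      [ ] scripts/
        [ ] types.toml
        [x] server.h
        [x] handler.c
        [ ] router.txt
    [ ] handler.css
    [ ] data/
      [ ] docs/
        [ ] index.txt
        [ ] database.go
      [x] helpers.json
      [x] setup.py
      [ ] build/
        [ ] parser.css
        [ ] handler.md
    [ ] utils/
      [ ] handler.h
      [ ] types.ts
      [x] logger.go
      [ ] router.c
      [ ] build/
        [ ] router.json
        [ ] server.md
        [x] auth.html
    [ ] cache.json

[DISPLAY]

>[-] project/                                                   
   [-] assets/                                                  
     [x] main.js                                                
     [-] scripts/                                               
       [ ] types.toml                                           
       [x] server.h                                             
       [x] handler.c                                            
       [ ] router.txt                                           
   [ ] handler.css                                              
   [-] data/                                                    
     [ ] docs/                                                  
       [ ] index.txt                                            
       [ ] database.go                                          
     [x] helpers.json                                           
     [x] setup.py                                               
     [ ] build/                                                 
       [ ] parser.css                                           
       [ ] handler.md                                           
   [-] utils/                                                   
     [ ] handler.h                                              
     [ ] types.ts                                               
     [x] logger.go                                              
     [ ] router.c                                               
     [-] build/                                                 


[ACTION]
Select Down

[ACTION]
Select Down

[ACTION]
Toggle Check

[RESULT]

 [-] project/                                                   
   [-] assets/                                                  
>    [ ] main.js                                                
     [-] scripts/                                               
       [ ] types.toml                                           
       [x] server.h                                             
       [x] handler.c                                            
       [ ] router.txt                                           
   [ ] handler.css                                              
   [-] data/                                                    
     [ ] docs/                                                  
       [ ] index.txt                                            
       [ ] database.go                                          
     [x] helpers.json                                           
     [x] setup.py                                               
     [ ] build/                                                 
       [ ] parser.css                                           
       [ ] handler.md                                           
   [-] utils/                                                   
     [ ] handler.h                                              
     [ ] types.ts                                               
     [x] logger.go                                              
     [ ] router.c                                               
     [-] build/                                                 


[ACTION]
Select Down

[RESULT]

 [-] project/                                                   
   [-] assets/                                                  
     [ ] main.js                                                
>    [-] scripts/                                               
       [ ] types.toml                                           
       [x] server.h                                             
       [x] handler.c                                            
       [ ] router.txt                                           
   [ ] handler.css                                              
   [-] data/                                                    
     [ ] docs/                                                  
       [ ] index.txt                                            
       [ ] database.go                                          
     [x] helpers.json                                           
     [x] setup.py                                               
     [ ] build/                                                 
       [ ] parser.css                                           
       [ ] handler.md                                           
   [-] utils/                                                   
     [ ] handler.h                                              
     [ ] types.ts                                               
     [x] logger.go                                              
     [ ] router.c                                               
     [-] build/                                                 


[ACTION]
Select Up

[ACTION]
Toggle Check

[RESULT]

 [-] project/                                                   
   [-] assets/                                                  
>    [x] main.js                                                
     [-] scripts/                                               
       [ ] types.toml                                           
       [x] server.h                                             
       [x] handler.c                                            
       [ ] router.txt                                           
   [ ] handler.css                                              
   [-] data/                                                    
     [ ] docs/                                                  
       [ ] index.txt                                            
       [ ] database.go                                          
     [x] helpers.json                                           
     [x] setup.py                                               
     [ ] build/                                                 
       [ ] parser.css                                           
       [ ] handler.md                                           
   [-] utils/                                                   
     [ ] handler.h                                              
     [ ] types.ts                                               
     [x] logger.go                                              
     [ ] router.c                                               
     [-] build/                                                 


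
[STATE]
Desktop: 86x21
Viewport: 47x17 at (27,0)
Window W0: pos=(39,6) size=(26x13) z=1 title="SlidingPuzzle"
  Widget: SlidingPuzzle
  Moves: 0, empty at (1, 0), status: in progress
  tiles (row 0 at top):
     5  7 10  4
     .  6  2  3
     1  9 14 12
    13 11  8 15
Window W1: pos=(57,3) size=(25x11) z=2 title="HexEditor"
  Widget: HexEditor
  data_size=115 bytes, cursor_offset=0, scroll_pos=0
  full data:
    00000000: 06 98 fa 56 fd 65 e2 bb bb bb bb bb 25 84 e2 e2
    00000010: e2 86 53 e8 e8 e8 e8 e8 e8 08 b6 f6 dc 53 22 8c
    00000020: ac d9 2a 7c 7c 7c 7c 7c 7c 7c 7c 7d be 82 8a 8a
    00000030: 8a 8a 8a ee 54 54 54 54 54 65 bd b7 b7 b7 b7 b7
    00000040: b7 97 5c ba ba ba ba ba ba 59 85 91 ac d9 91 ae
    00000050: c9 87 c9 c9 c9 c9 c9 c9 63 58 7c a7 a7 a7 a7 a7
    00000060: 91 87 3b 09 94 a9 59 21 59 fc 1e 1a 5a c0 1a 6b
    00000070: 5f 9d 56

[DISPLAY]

                                               
                                               
                                               
                              ┏━━━━━━━━━━━━━━━━
                              ┃ HexEditor      
                              ┠────────────────
            ┏━━━━━━━━━━━━━━━━━┃00000000  06 98 
            ┃ SlidingPuzzle   ┃00000010  e2 86 
            ┠─────────────────┃00000020  ac d9 
            ┃┌────┬────┬────┬─┃00000030  8a 8a 
            ┃│  5 │  7 │ 10 │ ┃00000040  b7 97 
            ┃├────┼────┼────┼─┃00000050  c9 87 
            ┃│    │  6 │  2 │ ┃00000060  91 87 
            ┃├────┼────┼────┼─┗━━━━━━━━━━━━━━━━
            ┃│  1 │  9 │ 14 │ 12 │   ┃         
            ┃├────┼────┼────┼────┤   ┃         
            ┃│ 13 │ 11 │  8 │ 15 │   ┃         


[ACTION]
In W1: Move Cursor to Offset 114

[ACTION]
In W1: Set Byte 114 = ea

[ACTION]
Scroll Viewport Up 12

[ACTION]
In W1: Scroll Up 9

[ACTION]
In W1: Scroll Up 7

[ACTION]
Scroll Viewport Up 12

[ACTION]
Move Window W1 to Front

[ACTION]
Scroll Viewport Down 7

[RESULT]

                              ┃ HexEditor      
                              ┠────────────────
            ┏━━━━━━━━━━━━━━━━━┃00000000  06 98 
            ┃ SlidingPuzzle   ┃00000010  e2 86 
            ┠─────────────────┃00000020  ac d9 
            ┃┌────┬────┬────┬─┃00000030  8a 8a 
            ┃│  5 │  7 │ 10 │ ┃00000040  b7 97 
            ┃├────┼────┼────┼─┃00000050  c9 87 
            ┃│    │  6 │  2 │ ┃00000060  91 87 
            ┃├────┼────┼────┼─┗━━━━━━━━━━━━━━━━
            ┃│  1 │  9 │ 14 │ 12 │   ┃         
            ┃├────┼────┼────┼────┤   ┃         
            ┃│ 13 │ 11 │  8 │ 15 │   ┃         
            ┃└────┴────┴────┴────┘   ┃         
            ┗━━━━━━━━━━━━━━━━━━━━━━━━┛         
                                               
                                               


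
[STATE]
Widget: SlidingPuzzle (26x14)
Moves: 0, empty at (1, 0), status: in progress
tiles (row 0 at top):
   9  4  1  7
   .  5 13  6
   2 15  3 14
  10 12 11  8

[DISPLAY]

┌────┬────┬────┬────┐     
│  9 │  4 │  1 │  7 │     
├────┼────┼────┼────┤     
│    │  5 │ 13 │  6 │     
├────┼────┼────┼────┤     
│  2 │ 15 │  3 │ 14 │     
├────┼────┼────┼────┤     
│ 10 │ 12 │ 11 │  8 │     
└────┴────┴────┴────┘     
Moves: 0                  
                          
                          
                          
                          


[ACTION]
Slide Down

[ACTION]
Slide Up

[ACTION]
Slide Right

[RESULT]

┌────┬────┬────┬────┐     
│  9 │  4 │  1 │  7 │     
├────┼────┼────┼────┤     
│    │  5 │ 13 │  6 │     
├────┼────┼────┼────┤     
│  2 │ 15 │  3 │ 14 │     
├────┼────┼────┼────┤     
│ 10 │ 12 │ 11 │  8 │     
└────┴────┴────┴────┘     
Moves: 2                  
                          
                          
                          
                          


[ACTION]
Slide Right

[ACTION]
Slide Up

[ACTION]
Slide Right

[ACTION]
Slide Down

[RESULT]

┌────┬────┬────┬────┐     
│  9 │  4 │  1 │  7 │     
├────┼────┼────┼────┤     
│    │  5 │ 13 │  6 │     
├────┼────┼────┼────┤     
│  2 │ 15 │  3 │ 14 │     
├────┼────┼────┼────┤     
│ 10 │ 12 │ 11 │  8 │     
└────┴────┴────┴────┘     
Moves: 4                  
                          
                          
                          
                          


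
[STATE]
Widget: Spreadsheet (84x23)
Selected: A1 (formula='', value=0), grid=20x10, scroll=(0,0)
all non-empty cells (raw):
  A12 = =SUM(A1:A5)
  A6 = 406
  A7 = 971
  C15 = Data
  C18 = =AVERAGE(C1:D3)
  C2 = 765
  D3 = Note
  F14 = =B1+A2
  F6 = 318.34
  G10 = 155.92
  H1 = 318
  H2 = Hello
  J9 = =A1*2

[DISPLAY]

A1:                                                                                 
       A       B       C       D       E       F       G       H       I       J    
------------------------------------------------------------------------------------
  1      [0]       0       0       0       0       0       0     318       0       0
  2        0       0     765       0       0       0       0Hello          0       0
  3        0       0       0Note           0       0       0       0       0       0
  4        0       0       0       0       0       0       0       0       0       0
  5        0       0       0       0       0       0       0       0       0       0
  6      406       0       0       0       0  318.34       0       0       0       0
  7      971       0       0       0       0       0       0       0       0       0
  8        0       0       0       0       0       0       0       0       0       0
  9        0       0       0       0       0       0       0       0       0       0
 10        0       0       0       0       0       0  155.92       0       0       0
 11        0       0       0       0       0       0       0       0       0       0
 12        0       0       0       0       0       0       0       0       0       0
 13        0       0       0       0       0       0       0       0       0       0
 14        0       0       0       0       0       0       0       0       0       0
 15        0       0Data           0       0       0       0       0       0       0
 16        0       0       0       0       0       0       0       0       0       0
 17        0       0       0       0       0       0       0       0       0       0
 18        0       0     153       0       0       0       0       0       0       0
 19        0       0       0       0       0       0       0       0       0       0
 20        0       0       0       0       0       0       0       0       0       0


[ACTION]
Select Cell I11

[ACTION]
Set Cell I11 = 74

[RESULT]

I11: 74                                                                             
       A       B       C       D       E       F       G       H       I       J    
------------------------------------------------------------------------------------
  1        0       0       0       0       0       0       0     318       0       0
  2        0       0     765       0       0       0       0Hello          0       0
  3        0       0       0Note           0       0       0       0       0       0
  4        0       0       0       0       0       0       0       0       0       0
  5        0       0       0       0       0       0       0       0       0       0
  6      406       0       0       0       0  318.34       0       0       0       0
  7      971       0       0       0       0       0       0       0       0       0
  8        0       0       0       0       0       0       0       0       0       0
  9        0       0       0       0       0       0       0       0       0       0
 10        0       0       0       0       0       0  155.92       0       0       0
 11        0       0       0       0       0       0       0       0    [74]       0
 12        0       0       0       0       0       0       0       0       0       0
 13        0       0       0       0       0       0       0       0       0       0
 14        0       0       0       0       0       0       0       0       0       0
 15        0       0Data           0       0       0       0       0       0       0
 16        0       0       0       0       0       0       0       0       0       0
 17        0       0       0       0       0       0       0       0       0       0
 18        0       0     153       0       0       0       0       0       0       0
 19        0       0       0       0       0       0       0       0       0       0
 20        0       0       0       0       0       0       0       0       0       0


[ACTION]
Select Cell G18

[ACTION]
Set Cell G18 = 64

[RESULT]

G18: 64                                                                             
       A       B       C       D       E       F       G       H       I       J    
------------------------------------------------------------------------------------
  1        0       0       0       0       0       0       0     318       0       0
  2        0       0     765       0       0       0       0Hello          0       0
  3        0       0       0Note           0       0       0       0       0       0
  4        0       0       0       0       0       0       0       0       0       0
  5        0       0       0       0       0       0       0       0       0       0
  6      406       0       0       0       0  318.34       0       0       0       0
  7      971       0       0       0       0       0       0       0       0       0
  8        0       0       0       0       0       0       0       0       0       0
  9        0       0       0       0       0       0       0       0       0       0
 10        0       0       0       0       0       0  155.92       0       0       0
 11        0       0       0       0       0       0       0       0      74       0
 12        0       0       0       0       0       0       0       0       0       0
 13        0       0       0       0       0       0       0       0       0       0
 14        0       0       0       0       0       0       0       0       0       0
 15        0       0Data           0       0       0       0       0       0       0
 16        0       0       0       0       0       0       0       0       0       0
 17        0       0       0       0       0       0       0       0       0       0
 18        0       0     153       0       0       0    [64]       0       0       0
 19        0       0       0       0       0       0       0       0       0       0
 20        0       0       0       0       0       0       0       0       0       0


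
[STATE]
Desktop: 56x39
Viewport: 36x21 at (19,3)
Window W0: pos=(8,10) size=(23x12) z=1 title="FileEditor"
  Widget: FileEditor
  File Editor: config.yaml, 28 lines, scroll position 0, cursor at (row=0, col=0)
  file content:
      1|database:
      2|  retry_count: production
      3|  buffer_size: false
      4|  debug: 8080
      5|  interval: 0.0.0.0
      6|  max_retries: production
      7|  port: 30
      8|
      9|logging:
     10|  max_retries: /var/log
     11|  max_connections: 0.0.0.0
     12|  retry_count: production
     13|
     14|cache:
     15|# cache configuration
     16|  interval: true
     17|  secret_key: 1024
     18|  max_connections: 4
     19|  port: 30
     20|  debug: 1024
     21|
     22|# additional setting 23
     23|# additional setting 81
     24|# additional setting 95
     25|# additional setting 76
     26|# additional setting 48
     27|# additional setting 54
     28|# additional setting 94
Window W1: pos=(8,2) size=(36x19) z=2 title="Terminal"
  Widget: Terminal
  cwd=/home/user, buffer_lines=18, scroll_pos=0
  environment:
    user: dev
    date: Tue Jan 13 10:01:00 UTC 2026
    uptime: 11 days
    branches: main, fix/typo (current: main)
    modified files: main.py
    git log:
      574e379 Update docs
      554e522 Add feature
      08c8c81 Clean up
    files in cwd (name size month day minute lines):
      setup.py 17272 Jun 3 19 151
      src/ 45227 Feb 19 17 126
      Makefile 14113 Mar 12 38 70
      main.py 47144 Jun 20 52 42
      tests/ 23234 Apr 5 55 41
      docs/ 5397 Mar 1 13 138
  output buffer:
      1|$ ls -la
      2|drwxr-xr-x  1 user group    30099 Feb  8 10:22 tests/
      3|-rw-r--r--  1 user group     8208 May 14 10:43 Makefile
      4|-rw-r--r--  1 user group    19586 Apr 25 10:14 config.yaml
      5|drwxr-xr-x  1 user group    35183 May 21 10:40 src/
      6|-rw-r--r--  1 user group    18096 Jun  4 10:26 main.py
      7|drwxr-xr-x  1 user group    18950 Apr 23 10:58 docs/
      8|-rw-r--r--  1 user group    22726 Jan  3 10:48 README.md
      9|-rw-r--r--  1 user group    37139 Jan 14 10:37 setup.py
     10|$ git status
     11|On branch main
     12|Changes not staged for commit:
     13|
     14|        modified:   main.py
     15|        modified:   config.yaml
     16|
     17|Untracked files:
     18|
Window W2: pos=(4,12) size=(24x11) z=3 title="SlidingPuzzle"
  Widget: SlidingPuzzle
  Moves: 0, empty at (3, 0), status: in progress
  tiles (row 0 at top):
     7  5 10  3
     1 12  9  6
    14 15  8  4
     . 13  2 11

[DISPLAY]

                        ┃           
────────────────────────┨           
                        ┃           
  1 user group    30099 ┃           
  1 user group     8208 ┃           
  1 user group    19586 ┃           
  1 user group    35183 ┃           
  1 user group    18096 ┃           
  1 user group    18950 ┃           
━━━━━━━━┓group    22726 ┃           
        ┃group    37139 ┃           
────────┨               ┃           
─┬────┐ ┃               ┃           
 │  3 │ ┃for commit:    ┃           
─┼────┤ ┃               ┃           
 │  6 │ ┃ main.py       ┃           
─┼────┤ ┃ config.yaml   ┃           
 │  4 │ ┃━━━━━━━━━━━━━━━┛           
─┼────┤ ┃━━┛                        
━━━━━━━━┛                           
                                    


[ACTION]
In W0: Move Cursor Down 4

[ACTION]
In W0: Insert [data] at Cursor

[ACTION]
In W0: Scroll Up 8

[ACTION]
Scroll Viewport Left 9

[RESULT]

Terminal                         ┃  
─────────────────────────────────┨  
 ls -la                          ┃  
rwxr-xr-x  1 user group    30099 ┃  
rw-r--r--  1 user group     8208 ┃  
rw-r--r--  1 user group    19586 ┃  
rwxr-xr-x  1 user group    35183 ┃  
rw-r--r--  1 user group    18096 ┃  
rwxr-xr-x  1 user group    18950 ┃  
━━━━━━━━━━━━━━━━━┓group    22726 ┃  
ingPuzzle        ┃group    37139 ┃  
─────────────────┨               ┃  
┬────┬────┬────┐ ┃               ┃  
│  5 │ 10 │  3 │ ┃for commit:    ┃  
┼────┼────┼────┤ ┃               ┃  
│ 12 │  9 │  6 │ ┃ main.py       ┃  
┼────┼────┼────┤ ┃ config.yaml   ┃  
│ 15 │  8 │  4 │ ┃━━━━━━━━━━━━━━━┛  
┼────┼────┼────┤ ┃━━┛               
━━━━━━━━━━━━━━━━━┛                  
                                    


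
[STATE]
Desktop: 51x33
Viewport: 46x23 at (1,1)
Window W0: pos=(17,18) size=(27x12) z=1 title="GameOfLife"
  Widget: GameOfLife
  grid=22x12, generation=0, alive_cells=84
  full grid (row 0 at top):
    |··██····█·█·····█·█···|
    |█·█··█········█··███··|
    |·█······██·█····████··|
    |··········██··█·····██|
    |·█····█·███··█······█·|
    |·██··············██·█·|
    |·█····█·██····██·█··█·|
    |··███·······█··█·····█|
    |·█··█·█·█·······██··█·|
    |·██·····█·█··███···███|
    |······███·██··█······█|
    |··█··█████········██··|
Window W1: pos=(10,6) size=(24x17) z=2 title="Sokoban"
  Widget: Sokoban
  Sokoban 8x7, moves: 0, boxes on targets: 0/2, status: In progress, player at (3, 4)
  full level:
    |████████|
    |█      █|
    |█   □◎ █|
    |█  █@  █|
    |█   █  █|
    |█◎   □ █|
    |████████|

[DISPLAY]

                                              
                                              
                                              
                                              
                                              
         ┏━━━━━━━━━━━━━━━━━━━━━━┓             
         ┃ Sokoban              ┃             
         ┠──────────────────────┨             
         ┃████████              ┃             
         ┃█      █              ┃             
         ┃█   □◎ █              ┃             
         ┃█  █@  █              ┃             
         ┃█   █  █              ┃             
         ┃█◎   □ █              ┃             
         ┃████████              ┃             
         ┃Moves: 0  0/2         ┃             
         ┃                      ┃             
         ┃                      ┃━━━━━━━━━┓   
         ┃                      ┃         ┃   
         ┃                      ┃─────────┨   
         ┃                      ┃         ┃   
         ┗━━━━━━━━━━━━━━━━━━━━━━┛████··   ┃   
                ┃··········██··█·····██   ┃   


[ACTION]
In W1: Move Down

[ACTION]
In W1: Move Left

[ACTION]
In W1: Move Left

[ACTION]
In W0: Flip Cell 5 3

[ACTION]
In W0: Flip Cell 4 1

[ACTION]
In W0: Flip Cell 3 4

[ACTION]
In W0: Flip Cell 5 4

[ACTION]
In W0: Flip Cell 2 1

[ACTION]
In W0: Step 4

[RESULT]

                                              
                                              
                                              
                                              
                                              
         ┏━━━━━━━━━━━━━━━━━━━━━━┓             
         ┃ Sokoban              ┃             
         ┠──────────────────────┨             
         ┃████████              ┃             
         ┃█      █              ┃             
         ┃█   □◎ █              ┃             
         ┃█  █@  █              ┃             
         ┃█   █  █              ┃             
         ┃█◎   □ █              ┃             
         ┃████████              ┃             
         ┃Moves: 0  0/2         ┃             
         ┃                      ┃             
         ┃                      ┃━━━━━━━━━┓   
         ┃                      ┃         ┃   
         ┃                      ┃─────────┨   
         ┃                      ┃         ┃   
         ┗━━━━━━━━━━━━━━━━━━━━━━┛·██···   ┃   
                ┃·····█·█·········█··██   ┃   


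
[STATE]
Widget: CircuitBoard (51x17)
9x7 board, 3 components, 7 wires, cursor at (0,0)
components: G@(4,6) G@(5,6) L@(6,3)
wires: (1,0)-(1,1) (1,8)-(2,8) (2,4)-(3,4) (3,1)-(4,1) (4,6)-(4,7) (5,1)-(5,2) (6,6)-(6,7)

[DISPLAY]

   0 1 2 3 4 5 6 7 8                               
0  [.]                                             
                                                   
1   · ─ ·                           ·              
                                    │              
2                   ·               ·              
                    │                              
3       ·           ·                              
        │                                          
4       ·                   G ─ ·                  
                                                   
5       · ─ ·               G                      
                                                   
6               L           · ─ ·                  
Cursor: (0,0)                                      
                                                   
                                                   


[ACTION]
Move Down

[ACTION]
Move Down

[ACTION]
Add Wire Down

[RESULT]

   0 1 2 3 4 5 6 7 8                               
0                                                  
                                                   
1   · ─ ·                           ·              
                                    │              
2  [.]              ·               ·              
    │               │                              
3   ·   ·           ·                              
        │                                          
4       ·                   G ─ ·                  
                                                   
5       · ─ ·               G                      
                                                   
6               L           · ─ ·                  
Cursor: (2,0)                                      
                                                   
                                                   


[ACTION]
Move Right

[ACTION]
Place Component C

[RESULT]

   0 1 2 3 4 5 6 7 8                               
0                                                  
                                                   
1   · ─ ·                           ·              
                                    │              
2   ·  [C]          ·               ·              
    │               │                              
3   ·   ·           ·                              
        │                                          
4       ·                   G ─ ·                  
                                                   
5       · ─ ·               G                      
                                                   
6               L           · ─ ·                  
Cursor: (2,1)                                      
                                                   
                                                   


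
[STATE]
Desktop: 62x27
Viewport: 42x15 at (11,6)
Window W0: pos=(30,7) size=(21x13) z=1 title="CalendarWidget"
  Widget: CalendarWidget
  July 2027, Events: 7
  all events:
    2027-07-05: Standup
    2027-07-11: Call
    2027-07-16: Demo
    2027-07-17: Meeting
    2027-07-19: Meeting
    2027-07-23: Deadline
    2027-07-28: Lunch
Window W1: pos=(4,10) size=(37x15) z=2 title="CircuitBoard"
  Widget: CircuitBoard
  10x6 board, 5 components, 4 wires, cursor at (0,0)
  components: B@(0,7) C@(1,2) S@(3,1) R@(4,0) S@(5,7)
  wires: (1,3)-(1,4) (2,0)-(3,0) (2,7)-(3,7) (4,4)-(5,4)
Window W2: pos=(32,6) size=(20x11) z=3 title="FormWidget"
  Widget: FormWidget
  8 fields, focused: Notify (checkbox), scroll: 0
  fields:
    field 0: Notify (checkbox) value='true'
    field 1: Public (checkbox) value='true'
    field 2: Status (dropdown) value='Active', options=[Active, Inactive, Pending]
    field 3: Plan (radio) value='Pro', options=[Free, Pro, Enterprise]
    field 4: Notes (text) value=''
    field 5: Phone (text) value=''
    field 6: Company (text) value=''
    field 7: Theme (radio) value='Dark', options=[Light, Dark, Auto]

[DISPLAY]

                     ┏━━━━━━━━━━━━━━━━━━┓ 
                   ┏━┃ FormWidget       ┃ 
                   ┃ ┠──────────────────┨ 
                   ┠─┃> Notify:     [x] ┃ 
━━━━━━━━━━━━━━━━━━━━━┃  Public:     [x] ┃ 
itBoard              ┃  Status:     [A▼]┃ 
─────────────────────┃  Plan:       ( ) ┃ 
 2 3 4 5 6 7 8 9     ┃  Notes:      [  ]┃ 
                     ┃  Phone:      [  ]┃ 
                     ┃  Company:    [  ]┃ 
      C   · ─ ·      ┗━━━━━━━━━━━━━━━━━━┛ 
                             ┃         ┃  
                          ·  ┃         ┃  
                          │  ┃━━━━━━━━━┛  
  S                       ·  ┃            


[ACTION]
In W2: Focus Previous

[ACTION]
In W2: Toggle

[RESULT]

                     ┏━━━━━━━━━━━━━━━━━━┓ 
                   ┏━┃ FormWidget       ┃ 
                   ┃ ┠──────────────────┨ 
                   ┠─┃  Notify:     [x] ┃ 
━━━━━━━━━━━━━━━━━━━━━┃  Public:     [x] ┃ 
itBoard              ┃  Status:     [A▼]┃ 
─────────────────────┃  Plan:       ( ) ┃ 
 2 3 4 5 6 7 8 9     ┃  Notes:      [  ]┃ 
                     ┃  Phone:      [  ]┃ 
                     ┃  Company:    [  ]┃ 
      C   · ─ ·      ┗━━━━━━━━━━━━━━━━━━┛ 
                             ┃         ┃  
                          ·  ┃         ┃  
                          │  ┃━━━━━━━━━┛  
  S                       ·  ┃            


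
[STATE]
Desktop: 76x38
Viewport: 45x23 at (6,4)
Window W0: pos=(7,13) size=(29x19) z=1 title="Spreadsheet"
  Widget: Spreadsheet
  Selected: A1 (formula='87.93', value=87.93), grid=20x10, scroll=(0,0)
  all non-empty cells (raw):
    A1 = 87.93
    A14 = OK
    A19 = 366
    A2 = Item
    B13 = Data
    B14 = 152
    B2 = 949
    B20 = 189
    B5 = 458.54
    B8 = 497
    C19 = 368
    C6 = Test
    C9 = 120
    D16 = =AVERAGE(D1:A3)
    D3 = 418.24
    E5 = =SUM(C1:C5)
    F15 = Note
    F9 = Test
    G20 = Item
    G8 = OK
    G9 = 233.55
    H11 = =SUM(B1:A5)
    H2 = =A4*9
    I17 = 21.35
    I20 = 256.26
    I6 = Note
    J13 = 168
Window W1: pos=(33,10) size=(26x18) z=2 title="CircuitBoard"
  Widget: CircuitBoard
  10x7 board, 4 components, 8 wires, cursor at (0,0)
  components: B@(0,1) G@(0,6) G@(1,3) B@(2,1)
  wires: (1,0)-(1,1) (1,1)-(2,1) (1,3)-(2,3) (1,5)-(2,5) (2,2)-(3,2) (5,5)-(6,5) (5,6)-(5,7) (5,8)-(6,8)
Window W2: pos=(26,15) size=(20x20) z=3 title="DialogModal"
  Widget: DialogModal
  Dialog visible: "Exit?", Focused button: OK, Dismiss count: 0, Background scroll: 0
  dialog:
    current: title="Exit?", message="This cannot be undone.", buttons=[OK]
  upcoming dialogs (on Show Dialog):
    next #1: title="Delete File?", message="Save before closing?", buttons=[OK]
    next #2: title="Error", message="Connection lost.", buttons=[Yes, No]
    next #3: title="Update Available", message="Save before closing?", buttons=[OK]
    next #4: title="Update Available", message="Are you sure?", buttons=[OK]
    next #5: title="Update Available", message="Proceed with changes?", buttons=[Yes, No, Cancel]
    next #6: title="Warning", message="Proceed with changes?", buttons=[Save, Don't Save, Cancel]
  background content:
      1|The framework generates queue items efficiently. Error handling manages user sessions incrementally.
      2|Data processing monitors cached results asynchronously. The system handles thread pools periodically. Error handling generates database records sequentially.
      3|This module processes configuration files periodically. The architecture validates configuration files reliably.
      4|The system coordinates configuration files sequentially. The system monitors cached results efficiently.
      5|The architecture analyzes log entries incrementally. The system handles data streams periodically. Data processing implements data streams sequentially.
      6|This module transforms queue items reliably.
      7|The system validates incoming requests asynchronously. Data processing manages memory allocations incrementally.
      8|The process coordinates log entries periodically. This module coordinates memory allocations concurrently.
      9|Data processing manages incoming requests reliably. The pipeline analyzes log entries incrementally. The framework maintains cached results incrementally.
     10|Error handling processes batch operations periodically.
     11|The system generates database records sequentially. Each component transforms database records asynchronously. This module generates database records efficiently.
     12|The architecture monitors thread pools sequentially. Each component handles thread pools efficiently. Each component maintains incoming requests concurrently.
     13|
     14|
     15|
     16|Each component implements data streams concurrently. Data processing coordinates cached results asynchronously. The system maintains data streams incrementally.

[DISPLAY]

                                             
                                             
                                             
                                             
                                             
                                             
                           ┏━━━━━━━━━━━━━━━━━
                           ┃ CircuitBoard    
                           ┠─────────────────
 ┏━━━━━━━━━━━━━━━━━━━━━━━━━┃   0 1 2 3 4 5 6 
 ┃ Spreadsheet             ┃0  [.]  B        
 ┠──────────────────┏━━━━━━━━━━━━━━━━━━┓     
 ┃A1: 87.93         ┃ DialogModal      ┃    G
 ┃       A       B  ┠──────────────────┨    │
 ┃------------------┃The framework gene┃·   ·
 ┃  1  [87.93]      ┃Data processing mo┃│    
 ┃  2 Item         9┃This module proces┃·    
 ┃  3        0      ┃The system coordin┃     
 ┃  4        0      ┃The architecture a┃     
 ┃  5        0  458.┃Th┌────────────┐sf┃     
 ┃  6        0      ┃Th│   Exit?    │at┃     
 ┃  7        0      ┃Th│This cannot │di┃     
 ┃  8        0     4┃Da│    [OK]    │ma┃     


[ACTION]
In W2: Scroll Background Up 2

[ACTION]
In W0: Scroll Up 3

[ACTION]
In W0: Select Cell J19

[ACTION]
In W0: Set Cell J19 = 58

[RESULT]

                                             
                                             
                                             
                                             
                                             
                                             
                           ┏━━━━━━━━━━━━━━━━━
                           ┃ CircuitBoard    
                           ┠─────────────────
 ┏━━━━━━━━━━━━━━━━━━━━━━━━━┃   0 1 2 3 4 5 6 
 ┃ Spreadsheet             ┃0  [.]  B        
 ┠──────────────────┏━━━━━━━━━━━━━━━━━━┓     
 ┃J19: 58           ┃ DialogModal      ┃    G
 ┃       A       B  ┠──────────────────┨    │
 ┃------------------┃The framework gene┃·   ·
 ┃  1    87.93      ┃Data processing mo┃│    
 ┃  2 Item         9┃This module proces┃·    
 ┃  3        0      ┃The system coordin┃     
 ┃  4        0      ┃The architecture a┃     
 ┃  5        0  458.┃Th┌────────────┐sf┃     
 ┃  6        0      ┃Th│   Exit?    │at┃     
 ┃  7        0      ┃Th│This cannot │di┃     
 ┃  8        0     4┃Da│    [OK]    │ma┃     
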